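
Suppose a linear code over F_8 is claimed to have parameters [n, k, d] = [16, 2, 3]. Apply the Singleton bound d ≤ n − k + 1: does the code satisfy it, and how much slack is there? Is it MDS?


Singleton RHS = n − k + 1 = 15, slack = 12, bound satisfied, not MDS.

Singleton bound: d ≤ n − k + 1.
Here n = 16, k = 2, so n − k + 1 = 15.
Given d = 3, check d ≤ 15: YES.
Slack = (n − k + 1) − d = 12.
The code is NOT MDS (slack = 12 > 0).
Description: the claimed parameters are [16, 2, 3]_8; such a code would be non-MDS.


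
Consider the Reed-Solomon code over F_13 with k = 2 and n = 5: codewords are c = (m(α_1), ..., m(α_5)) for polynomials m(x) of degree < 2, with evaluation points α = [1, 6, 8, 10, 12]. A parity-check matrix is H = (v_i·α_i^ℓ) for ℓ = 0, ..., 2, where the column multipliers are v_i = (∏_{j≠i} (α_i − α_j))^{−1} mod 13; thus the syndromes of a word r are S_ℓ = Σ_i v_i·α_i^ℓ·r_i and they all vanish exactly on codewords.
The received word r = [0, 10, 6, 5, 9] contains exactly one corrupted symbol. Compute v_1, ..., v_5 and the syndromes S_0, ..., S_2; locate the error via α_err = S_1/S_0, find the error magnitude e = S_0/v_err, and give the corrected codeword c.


S = (12, 5, 1), error at position 3, error magnitude e = 5, c = [0, 10, 1, 5, 9].

Step 1: column multipliers v_i = (∏_{j≠i}(α_i − α_j))^{−1} mod 13.
  i = 1 (α = 1): (1−6)(1−8)(1−10)(1−12) = (−5)·(−7)·(−9)·(−11) = 3465 ≡ 7, so v_1 = 7^{−1} = 2 (mod 13).
  i = 2 (α = 6): (6−1)(6−8)(6−10)(6−12) = 5·(−2)·(−4)·(−6) = −240 ≡ 7, so v_2 = 7^{−1} = 2 (mod 13).
  i = 3 (α = 8): (8−1)(8−6)(8−10)(8−12) = 7·2·(−2)·(−4) = 112 ≡ 8, so v_3 = 8^{−1} = 5 (mod 13).
  i = 4 (α = 10): (10−1)(10−6)(10−8)(10−12) = 9·4·2·(−2) = −144 ≡ 12, so v_4 = 12^{−1} = 12 (mod 13).
  i = 5 (α = 12): (12−1)(12−6)(12−8)(12−10) = 11·6·4·2 = 528 ≡ 8, so v_5 = 8^{−1} = 5 (mod 13).
  v = [2, 2, 5, 12, 5].
Step 2: syndromes of r = [0, 10, 6, 5, 9] (all sums mod 13).
  S_0 = Σ v_i r_i = 2·0 + 2·10 + 5·6 + 12·5 + 5·9 = 155 ≡ 12.
  S_1 = Σ v_i α_i r_i = 2·1·0 + 2·6·10 + 5·8·6 + 12·10·5 + 5·12·9 = 1500 ≡ 5.
  α_i^2 mod 13 = [1, 10, 12, 9, 1].
  S_2 = Σ v_i α_i^2 r_i = 2·1·0 + 2·10·10 + 5·12·6 + 12·9·5 + 5·1·9 = 1145 ≡ 1.
  S = (12, 5, 1) ≠ 0, so r is not a codeword (an error is present).
Step 3: locate the error. For a single error e at position i, S_ℓ = v_i·e·α_i^ℓ, so α_err = S_1/S_0.
  S_0^{−1} = 12^{−1} = 12 (mod 13), so α_err = 5·12 = 60 ≡ 8 = α_3. Error position i = 3.
  Consistency check: S_2/S_1 = 1·8 = 8 ≡ 8 = α_err ✓ (single-error assumption holds).
Step 4: error magnitude e = S_0/v_3 = S_0·∏_{j≠3}(α_3 − α_j) = 12·8 = 96 ≡ 5 (mod 13).
Step 5: correct position 3: c_3 = r_3 − e = 6 − 5 ≡ 1 (mod 13). Hence c = [0, 10, 1, 5, 9].
  Check: interpolating c through the α_i gives m(x) = 11 + 2·x (degree < 2) with m(α_i) = c_i for every i, so c is indeed a codeword.


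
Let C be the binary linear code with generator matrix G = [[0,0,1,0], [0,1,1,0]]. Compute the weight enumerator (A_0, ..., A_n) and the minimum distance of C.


Weight distribution: A_0 = 1, A_1 = 2, A_2 = 1. Minimum distance d = 1.

Enumerate all 2^2 = 4 messages m ∈ F_2^2.
For each, compute codeword c = mG in F_2^4, then tally its weight.
  m = 00 → c = 0000, weight = 0.
  m = 10 → c = 0010, weight = 1.
  m = 01 → c = 0110, weight = 2.
  m = 11 → c = 0100, weight = 1.
Tally weights:
  weight 0: 1 codewords.
  weight 1: 2 codewords.
  weight 2: 1 codewords.
Minimum distance d = smallest w > 0 with A_w > 0 = 1.
Sanity: Σ A_w = 4 = 2^2 = 4 ✓.


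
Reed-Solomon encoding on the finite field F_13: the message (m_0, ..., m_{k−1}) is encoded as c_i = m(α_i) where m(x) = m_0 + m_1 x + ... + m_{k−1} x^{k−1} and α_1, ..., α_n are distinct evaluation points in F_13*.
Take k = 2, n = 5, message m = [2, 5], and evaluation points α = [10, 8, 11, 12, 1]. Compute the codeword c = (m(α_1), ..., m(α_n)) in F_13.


c = [0, 3, 5, 10, 7]

Message polynomial: m(x) = 2 + 5·x (mod 13).
For each evaluation point α_i, compute m(α_i) mod 13:
  α_1 = 10: Horner steps 5 → 0, so m(10) = 0.
  α_2 = 8: Horner steps 5 → 3, so m(8) = 3.
  α_3 = 11: Horner steps 5 → 5, so m(11) = 5.
  α_4 = 12: Horner steps 5 → 10, so m(12) = 10.
  α_5 = 1: Horner steps 5 → 7, so m(1) = 7.
Codeword c = [0, 3, 5, 10, 7] ∈ F_13^5.


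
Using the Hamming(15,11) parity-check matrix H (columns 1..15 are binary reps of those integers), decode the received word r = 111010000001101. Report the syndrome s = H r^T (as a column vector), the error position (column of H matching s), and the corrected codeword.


s = (1, 0, 1, 1)^T, error position = 11, corrected codeword c = 111010000011101

Compute s = H r^T mod 2 one row at a time:
  s_1 = 0 + 0 + 0 + 0 + 1 + 1 + 0 + 1 = 3 ≡ 1 (mod 2).
  s_2 = 0 + 1 + 0 + 0 + 1 + 1 + 0 + 1 = 4 ≡ 0 (mod 2).
  s_3 = 1 + 1 + 0 + 0 + 0 + 0 + 0 + 1 = 3 ≡ 1 (mod 2).
  s_4 = 1 + 1 + 1 + 0 + 0 + 0 + 1 + 1 = 5 ≡ 1 (mod 2).
s = (1, 0, 1, 1)^T — this equals column 11 of H (binary 1011), so error is at position 11.
Correct: flip bit 11 of r = 111010000001101 to get c = 111010000011101.


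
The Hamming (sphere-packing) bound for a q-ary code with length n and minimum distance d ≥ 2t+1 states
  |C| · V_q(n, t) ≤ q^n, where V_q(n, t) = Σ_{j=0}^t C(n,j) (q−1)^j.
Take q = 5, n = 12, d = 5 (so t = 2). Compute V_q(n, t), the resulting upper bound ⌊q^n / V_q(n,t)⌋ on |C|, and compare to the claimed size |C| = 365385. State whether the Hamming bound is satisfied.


V_q(n, t) = 1105, q^n = 244140625, Hamming bound = 220941, |C| = 365385 > bound (violated).

Step 1: Compute V_q(n, t) = Σ_{j=0}^2 C(n, j) (q−1)^j.
  j = 0: C(12,0)·(4)^0 = 1·1 = 1.
  j = 1: C(12,1)·(4)^1 = 12·4 = 48.
  j = 2: C(12,2)·(4)^2 = 66·16 = 1056.
  V_q(n, t) = 1 + 48 + 1056 = 1105.
Step 2: q^n = 5^12 = 244140625.
Step 3: Hamming bound ⌊q^n / V_q(n,t)⌋ = ⌊244140625/1105⌋ = 220941.
Step 4: Compare |C| = 365385 to 220941: violated.
The claimed |C| lies above the Hamming bound, so no 5-ary code of length 12 with d ≥ 5 can have 365385 codewords.


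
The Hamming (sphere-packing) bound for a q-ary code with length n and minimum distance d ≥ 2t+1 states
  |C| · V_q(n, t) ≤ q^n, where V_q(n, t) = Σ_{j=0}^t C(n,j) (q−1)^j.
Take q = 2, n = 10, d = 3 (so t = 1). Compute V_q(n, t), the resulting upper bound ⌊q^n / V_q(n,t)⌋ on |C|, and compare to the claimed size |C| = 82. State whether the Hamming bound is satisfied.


V_q(n, t) = 11, q^n = 1024, Hamming bound = 93, |C| = 82 ≤ bound (satisfied).

Step 1: Compute V_q(n, t) = Σ_{j=0}^1 C(n, j) (q−1)^j.
  j = 0: C(10,0)·(1)^0 = 1·1 = 1.
  j = 1: C(10,1)·(1)^1 = 10·1 = 10.
  V_q(n, t) = 1 + 10 = 11.
Step 2: q^n = 2^10 = 1024.
Step 3: Hamming bound ⌊q^n / V_q(n,t)⌋ = ⌊1024/11⌋ = 93.
Step 4: Compare |C| = 82 to 93: satisfied.
The claimed |C| lies below the Hamming bound.


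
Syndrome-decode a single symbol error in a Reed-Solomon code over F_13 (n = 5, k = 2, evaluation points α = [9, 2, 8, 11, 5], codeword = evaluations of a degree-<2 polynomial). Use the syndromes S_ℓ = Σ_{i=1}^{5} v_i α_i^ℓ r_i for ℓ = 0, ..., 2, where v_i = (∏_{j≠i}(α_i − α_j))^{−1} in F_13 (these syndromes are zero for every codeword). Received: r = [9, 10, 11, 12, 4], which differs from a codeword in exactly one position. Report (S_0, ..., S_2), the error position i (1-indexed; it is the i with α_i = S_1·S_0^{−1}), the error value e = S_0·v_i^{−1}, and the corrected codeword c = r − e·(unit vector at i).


S = (6, 1, 11), error at position 4, error magnitude e = 7, c = [9, 10, 11, 5, 4].

Step 1: column multipliers v_i = (∏_{j≠i}(α_i − α_j))^{−1} mod 13.
  i = 1 (α = 9): (9−2)(9−8)(9−11)(9−5) = 7·1·(−2)·4 = −56 ≡ 9, so v_1 = 9^{−1} = 3 (mod 13).
  i = 2 (α = 2): (2−9)(2−8)(2−11)(2−5) = (−7)·(−6)·(−9)·(−3) = 1134 ≡ 3, so v_2 = 3^{−1} = 9 (mod 13).
  i = 3 (α = 8): (8−9)(8−2)(8−11)(8−5) = (−1)·6·(−3)·3 = 54 ≡ 2, so v_3 = 2^{−1} = 7 (mod 13).
  i = 4 (α = 11): (11−9)(11−2)(11−8)(11−5) = 2·9·3·6 = 324 ≡ 12, so v_4 = 12^{−1} = 12 (mod 13).
  i = 5 (α = 5): (5−9)(5−2)(5−8)(5−11) = (−4)·3·(−3)·(−6) = −216 ≡ 5, so v_5 = 5^{−1} = 8 (mod 13).
  v = [3, 9, 7, 12, 8].
Step 2: syndromes of r = [9, 10, 11, 12, 4] (all sums mod 13).
  S_0 = Σ v_i r_i = 3·9 + 9·10 + 7·11 + 12·12 + 8·4 = 370 ≡ 6.
  S_1 = Σ v_i α_i r_i = 3·9·9 + 9·2·10 + 7·8·11 + 12·11·12 + 8·5·4 = 2783 ≡ 1.
  α_i^2 mod 13 = [3, 4, 12, 4, 12].
  S_2 = Σ v_i α_i^2 r_i = 3·3·9 + 9·4·10 + 7·12·11 + 12·4·12 + 8·12·4 = 2325 ≡ 11.
  S = (6, 1, 11) ≠ 0, so r is not a codeword (an error is present).
Step 3: locate the error. For a single error e at position i, S_ℓ = v_i·e·α_i^ℓ, so α_err = S_1/S_0.
  S_0^{−1} = 6^{−1} = 11 (mod 13), so α_err = 1·11 = 11 ≡ 11 = α_4. Error position i = 4.
  Consistency check: S_2/S_1 = 11·1 = 11 ≡ 11 = α_err ✓ (single-error assumption holds).
Step 4: error magnitude e = S_0/v_4 = S_0·∏_{j≠4}(α_4 − α_j) = 6·12 = 72 ≡ 7 (mod 13).
Step 5: correct position 4: c_4 = r_4 − e = 12 − 7 ≡ 5 (mod 13). Hence c = [9, 10, 11, 5, 4].
  Check: interpolating c through the α_i gives m(x) = 1 + 11·x (degree < 2) with m(α_i) = c_i for every i, so c is indeed a codeword.


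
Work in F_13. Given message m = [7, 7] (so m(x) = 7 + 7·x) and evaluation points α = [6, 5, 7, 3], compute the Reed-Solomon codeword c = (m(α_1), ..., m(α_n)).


c = [10, 3, 4, 2]

Message polynomial: m(x) = 7 + 7·x (mod 13).
For each evaluation point α_i, compute m(α_i) mod 13:
  α_1 = 6: Horner steps 7 → 10, so m(6) = 10.
  α_2 = 5: Horner steps 7 → 3, so m(5) = 3.
  α_3 = 7: Horner steps 7 → 4, so m(7) = 4.
  α_4 = 3: Horner steps 7 → 2, so m(3) = 2.
Codeword c = [10, 3, 4, 2] ∈ F_13^4.


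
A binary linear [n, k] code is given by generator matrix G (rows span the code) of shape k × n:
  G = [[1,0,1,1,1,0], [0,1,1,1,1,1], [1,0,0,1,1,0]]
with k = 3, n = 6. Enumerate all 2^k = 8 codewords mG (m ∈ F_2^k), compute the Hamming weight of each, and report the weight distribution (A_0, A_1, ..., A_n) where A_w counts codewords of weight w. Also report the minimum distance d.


Weight distribution: A_0 = 1, A_1 = 1, A_3 = 2, A_4 = 3, A_5 = 1. Minimum distance d = 1.

Enumerate all 2^3 = 8 messages m ∈ F_2^3.
For each, compute codeword c = mG in F_2^6, then tally its weight.
  m = 000 → c = 000000, weight = 0.
  m = 100 → c = 101110, weight = 4.
  m = 010 → c = 011111, weight = 5.
  m = 110 → c = 110001, weight = 3.
  m = 001 → c = 100110, weight = 3.
  m = 101 → c = 001000, weight = 1.
  m = 011 → c = 111001, weight = 4.
  m = 111 → c = 010111, weight = 4.
Tally weights:
  weight 0: 1 codewords.
  weight 1: 1 codewords.
  weight 3: 2 codewords.
  weight 4: 3 codewords.
  weight 5: 1 codewords.
Minimum distance d = smallest w > 0 with A_w > 0 = 1.
Sanity: Σ A_w = 8 = 2^3 = 8 ✓.


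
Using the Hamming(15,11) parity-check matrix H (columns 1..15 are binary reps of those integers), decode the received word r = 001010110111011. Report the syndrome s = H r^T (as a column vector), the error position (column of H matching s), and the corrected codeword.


s = (0, 1, 0, 1)^T, error position = 5, corrected codeword c = 001000110111011

Compute s = H r^T mod 2 one row at a time:
  s_1 = 1 + 0 + 1 + 1 + 1 + 0 + 1 + 1 = 6 ≡ 0 (mod 2).
  s_2 = 0 + 1 + 0 + 1 + 1 + 0 + 1 + 1 = 5 ≡ 1 (mod 2).
  s_3 = 0 + 1 + 0 + 1 + 1 + 1 + 1 + 1 = 6 ≡ 0 (mod 2).
  s_4 = 0 + 1 + 1 + 1 + 0 + 1 + 0 + 1 = 5 ≡ 1 (mod 2).
s = (0, 1, 0, 1)^T — this equals column 5 of H (binary 0101), so error is at position 5.
Correct: flip bit 5 of r = 001010110111011 to get c = 001000110111011.


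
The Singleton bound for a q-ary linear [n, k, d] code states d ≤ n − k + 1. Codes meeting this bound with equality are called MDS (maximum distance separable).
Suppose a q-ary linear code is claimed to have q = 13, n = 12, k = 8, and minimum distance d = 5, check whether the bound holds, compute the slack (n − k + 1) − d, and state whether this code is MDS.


Singleton RHS = n − k + 1 = 5, slack = 0, bound satisfied, MDS.

Singleton bound: d ≤ n − k + 1.
Here n = 12, k = 8, so n − k + 1 = 5.
Given d = 5, check d ≤ 5: YES.
Slack = (n − k + 1) − d = 0.
The code is MDS (slack = 0).
Description: the claimed parameters are [12, 8, 5]_13; such a code would be MDS (meets Singleton bound).


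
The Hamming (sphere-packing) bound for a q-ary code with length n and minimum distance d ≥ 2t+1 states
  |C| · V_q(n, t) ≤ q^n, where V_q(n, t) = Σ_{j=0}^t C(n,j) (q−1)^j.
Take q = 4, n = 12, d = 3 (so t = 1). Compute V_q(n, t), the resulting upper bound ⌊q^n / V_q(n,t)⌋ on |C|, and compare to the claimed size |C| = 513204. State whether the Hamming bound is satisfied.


V_q(n, t) = 37, q^n = 16777216, Hamming bound = 453438, |C| = 513204 > bound (violated).

Step 1: Compute V_q(n, t) = Σ_{j=0}^1 C(n, j) (q−1)^j.
  j = 0: C(12,0)·(3)^0 = 1·1 = 1.
  j = 1: C(12,1)·(3)^1 = 12·3 = 36.
  V_q(n, t) = 1 + 36 = 37.
Step 2: q^n = 4^12 = 16777216.
Step 3: Hamming bound ⌊q^n / V_q(n,t)⌋ = ⌊16777216/37⌋ = 453438.
Step 4: Compare |C| = 513204 to 453438: violated.
The claimed |C| lies above the Hamming bound, so no 4-ary code of length 12 with d ≥ 3 can have 513204 codewords.


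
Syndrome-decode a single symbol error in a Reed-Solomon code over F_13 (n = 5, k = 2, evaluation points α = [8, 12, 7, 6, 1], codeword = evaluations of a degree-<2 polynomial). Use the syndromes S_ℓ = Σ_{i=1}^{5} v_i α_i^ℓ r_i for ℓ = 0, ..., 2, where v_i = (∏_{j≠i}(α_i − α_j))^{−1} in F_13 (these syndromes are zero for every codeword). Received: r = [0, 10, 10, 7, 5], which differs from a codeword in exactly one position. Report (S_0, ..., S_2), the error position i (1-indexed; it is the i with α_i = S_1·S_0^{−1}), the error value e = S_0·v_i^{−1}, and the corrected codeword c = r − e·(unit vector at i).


S = (9, 4, 9), error at position 2, error magnitude e = 11, c = [0, 12, 10, 7, 5].

Step 1: column multipliers v_i = (∏_{j≠i}(α_i − α_j))^{−1} mod 13.
  i = 1 (α = 8): (8−12)(8−7)(8−6)(8−1) = (−4)·1·2·7 = −56 ≡ 9, so v_1 = 9^{−1} = 3 (mod 13).
  i = 2 (α = 12): (12−8)(12−7)(12−6)(12−1) = 4·5·6·11 = 1320 ≡ 7, so v_2 = 7^{−1} = 2 (mod 13).
  i = 3 (α = 7): (7−8)(7−12)(7−6)(7−1) = (−1)·(−5)·1·6 = 30 ≡ 4, so v_3 = 4^{−1} = 10 (mod 13).
  i = 4 (α = 6): (6−8)(6−12)(6−7)(6−1) = (−2)·(−6)·(−1)·5 = −60 ≡ 5, so v_4 = 5^{−1} = 8 (mod 13).
  i = 5 (α = 1): (1−8)(1−12)(1−7)(1−6) = (−7)·(−11)·(−6)·(−5) = 2310 ≡ 9, so v_5 = 9^{−1} = 3 (mod 13).
  v = [3, 2, 10, 8, 3].
Step 2: syndromes of r = [0, 10, 10, 7, 5] (all sums mod 13).
  S_0 = Σ v_i r_i = 3·0 + 2·10 + 10·10 + 8·7 + 3·5 = 191 ≡ 9.
  S_1 = Σ v_i α_i r_i = 3·8·0 + 2·12·10 + 10·7·10 + 8·6·7 + 3·1·5 = 1291 ≡ 4.
  α_i^2 mod 13 = [12, 1, 10, 10, 1].
  S_2 = Σ v_i α_i^2 r_i = 3·12·0 + 2·1·10 + 10·10·10 + 8·10·7 + 3·1·5 = 1595 ≡ 9.
  S = (9, 4, 9) ≠ 0, so r is not a codeword (an error is present).
Step 3: locate the error. For a single error e at position i, S_ℓ = v_i·e·α_i^ℓ, so α_err = S_1/S_0.
  S_0^{−1} = 9^{−1} = 3 (mod 13), so α_err = 4·3 = 12 ≡ 12 = α_2. Error position i = 2.
  Consistency check: S_2/S_1 = 9·10 = 90 ≡ 12 = α_err ✓ (single-error assumption holds).
Step 4: error magnitude e = S_0/v_2 = S_0·∏_{j≠2}(α_2 − α_j) = 9·7 = 63 ≡ 11 (mod 13).
Step 5: correct position 2: c_2 = r_2 − e = 10 − 11 ≡ 12 (mod 13). Hence c = [0, 12, 10, 7, 5].
  Check: interpolating c through the α_i gives m(x) = 2 + 3·x (degree < 2) with m(α_i) = c_i for every i, so c is indeed a codeword.


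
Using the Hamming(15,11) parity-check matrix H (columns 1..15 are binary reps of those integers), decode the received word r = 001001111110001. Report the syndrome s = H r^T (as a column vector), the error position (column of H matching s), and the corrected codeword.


s = (1, 1, 0, 1)^T, error position = 13, corrected codeword c = 001001111110101

Compute s = H r^T mod 2 one row at a time:
  s_1 = 1 + 1 + 1 + 1 + 0 + 0 + 0 + 1 = 5 ≡ 1 (mod 2).
  s_2 = 0 + 0 + 1 + 1 + 0 + 0 + 0 + 1 = 3 ≡ 1 (mod 2).
  s_3 = 0 + 1 + 1 + 1 + 1 + 1 + 0 + 1 = 6 ≡ 0 (mod 2).
  s_4 = 0 + 1 + 0 + 1 + 1 + 1 + 0 + 1 = 5 ≡ 1 (mod 2).
s = (1, 1, 0, 1)^T — this equals column 13 of H (binary 1101), so error is at position 13.
Correct: flip bit 13 of r = 001001111110001 to get c = 001001111110101.


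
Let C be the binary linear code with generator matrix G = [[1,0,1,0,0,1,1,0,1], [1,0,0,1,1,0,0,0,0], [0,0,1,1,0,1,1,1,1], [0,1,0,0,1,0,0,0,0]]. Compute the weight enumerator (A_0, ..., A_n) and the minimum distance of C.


Weight distribution: A_0 = 1, A_2 = 3, A_3 = 3, A_5 = 2, A_6 = 3, A_7 = 3, A_8 = 1. Minimum distance d = 2.

Enumerate all 2^4 = 16 messages m ∈ F_2^4.
For each, compute codeword c = mG in F_2^9, then tally its weight.
  m = 0000 → c = 000000000, weight = 0.
  m = 1000 → c = 101001101, weight = 5.
  m = 0100 → c = 100110000, weight = 3.
  m = 1100 → c = 001111101, weight = 6.
  m = 0010 → c = 001101111, weight = 6.
  m = 1010 → c = 100100010, weight = 3.
  m = 0110 → c = 101011111, weight = 7.
  m = 1110 → c = 000010010, weight = 2.
  m = 0001 → c = 010010000, weight = 2.
  m = 1001 → c = 111011101, weight = 7.
  m = 0101 → c = 110100000, weight = 3.
  m = 1101 → c = 011101101, weight = 6.
  m = 0011 → c = 011111111, weight = 8.
  m = 1011 → c = 110110010, weight = 5.
  m = 0111 → c = 111001111, weight = 7.
  m = 1111 → c = 010000010, weight = 2.
Tally weights:
  weight 0: 1 codewords.
  weight 2: 3 codewords.
  weight 3: 3 codewords.
  weight 5: 2 codewords.
  weight 6: 3 codewords.
  weight 7: 3 codewords.
  weight 8: 1 codewords.
Minimum distance d = smallest w > 0 with A_w > 0 = 2.
Sanity: Σ A_w = 16 = 2^4 = 16 ✓.


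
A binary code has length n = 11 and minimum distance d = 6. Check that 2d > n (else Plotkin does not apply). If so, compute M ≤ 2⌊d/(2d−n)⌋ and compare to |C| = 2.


Plotkin bound M ≤ 12; given |C| = 2 ≤ bound (satisfied).

Check applicability: 2d = 12, n = 11.
2d − n = 1 > 0, so Plotkin applies.
Compute d/(2d−n) = 6/1 ≈ 6.0000.
⌊d/(2d−n)⌋ = 6.
Plotkin bound: M ≤ 2·6 = 12.
Given |C| = 2, check: satisfied.
This |C| is below the Plotkin bound.


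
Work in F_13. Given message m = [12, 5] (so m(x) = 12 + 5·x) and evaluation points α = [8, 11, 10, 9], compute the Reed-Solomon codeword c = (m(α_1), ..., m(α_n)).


c = [0, 2, 10, 5]

Message polynomial: m(x) = 12 + 5·x (mod 13).
For each evaluation point α_i, compute m(α_i) mod 13:
  α_1 = 8: Horner steps 5 → 0, so m(8) = 0.
  α_2 = 11: Horner steps 5 → 2, so m(11) = 2.
  α_3 = 10: Horner steps 5 → 10, so m(10) = 10.
  α_4 = 9: Horner steps 5 → 5, so m(9) = 5.
Codeword c = [0, 2, 10, 5] ∈ F_13^4.


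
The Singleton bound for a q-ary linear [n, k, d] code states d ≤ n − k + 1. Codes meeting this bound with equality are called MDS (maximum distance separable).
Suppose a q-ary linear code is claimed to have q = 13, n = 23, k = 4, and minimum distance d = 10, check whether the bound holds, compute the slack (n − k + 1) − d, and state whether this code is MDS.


Singleton RHS = n − k + 1 = 20, slack = 10, bound satisfied, not MDS.

Singleton bound: d ≤ n − k + 1.
Here n = 23, k = 4, so n − k + 1 = 20.
Given d = 10, check d ≤ 20: YES.
Slack = (n − k + 1) − d = 10.
The code is NOT MDS (slack = 10 > 0).
Description: the claimed parameters are [23, 4, 10]_13; such a code would be non-MDS.


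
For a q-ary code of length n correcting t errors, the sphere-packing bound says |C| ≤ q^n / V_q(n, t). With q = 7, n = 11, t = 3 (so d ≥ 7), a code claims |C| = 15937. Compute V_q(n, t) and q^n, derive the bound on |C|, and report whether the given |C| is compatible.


V_q(n, t) = 37687, q^n = 1977326743, Hamming bound = 52467, |C| = 15937 ≤ bound (satisfied).

Step 1: Compute V_q(n, t) = Σ_{j=0}^3 C(n, j) (q−1)^j.
  j = 0: C(11,0)·(6)^0 = 1·1 = 1.
  j = 1: C(11,1)·(6)^1 = 11·6 = 66.
  j = 2: C(11,2)·(6)^2 = 55·36 = 1980.
  j = 3: C(11,3)·(6)^3 = 165·216 = 35640.
  V_q(n, t) = 1 + 66 + 1980 + 35640 = 37687.
Step 2: q^n = 7^11 = 1977326743.
Step 3: Hamming bound ⌊q^n / V_q(n,t)⌋ = ⌊1977326743/37687⌋ = 52467.
Step 4: Compare |C| = 15937 to 52467: satisfied.
The claimed |C| lies below the Hamming bound.


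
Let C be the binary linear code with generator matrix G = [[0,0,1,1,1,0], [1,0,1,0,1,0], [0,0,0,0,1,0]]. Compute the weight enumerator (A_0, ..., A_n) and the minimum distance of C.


Weight distribution: A_0 = 1, A_1 = 1, A_2 = 3, A_3 = 3. Minimum distance d = 1.

Enumerate all 2^3 = 8 messages m ∈ F_2^3.
For each, compute codeword c = mG in F_2^6, then tally its weight.
  m = 000 → c = 000000, weight = 0.
  m = 100 → c = 001110, weight = 3.
  m = 010 → c = 101010, weight = 3.
  m = 110 → c = 100100, weight = 2.
  m = 001 → c = 000010, weight = 1.
  m = 101 → c = 001100, weight = 2.
  m = 011 → c = 101000, weight = 2.
  m = 111 → c = 100110, weight = 3.
Tally weights:
  weight 0: 1 codewords.
  weight 1: 1 codewords.
  weight 2: 3 codewords.
  weight 3: 3 codewords.
Minimum distance d = smallest w > 0 with A_w > 0 = 1.
Sanity: Σ A_w = 8 = 2^3 = 8 ✓.


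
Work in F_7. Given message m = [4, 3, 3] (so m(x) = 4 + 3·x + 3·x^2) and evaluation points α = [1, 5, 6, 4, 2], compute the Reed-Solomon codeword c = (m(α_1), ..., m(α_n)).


c = [3, 3, 4, 1, 1]

Message polynomial: m(x) = 4 + 3·x + 3·x^2 (mod 7).
For each evaluation point α_i, compute m(α_i) mod 7:
  α_1 = 1: Horner steps 3 → 6 → 3, so m(1) = 3.
  α_2 = 5: Horner steps 3 → 4 → 3, so m(5) = 3.
  α_3 = 6: Horner steps 3 → 0 → 4, so m(6) = 4.
  α_4 = 4: Horner steps 3 → 1 → 1, so m(4) = 1.
  α_5 = 2: Horner steps 3 → 2 → 1, so m(2) = 1.
Codeword c = [3, 3, 4, 1, 1] ∈ F_7^5.


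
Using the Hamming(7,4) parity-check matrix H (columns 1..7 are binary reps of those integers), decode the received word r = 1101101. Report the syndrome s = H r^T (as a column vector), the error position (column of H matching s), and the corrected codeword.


s = (1, 0, 1)^T, error position = 5, corrected codeword c = 1101001

Compute s = H r^T mod 2 one row at a time:
  s_1 = 1 + 1 + 0 + 1 = 3 ≡ 1 (mod 2).
  s_2 = 1 + 0 + 0 + 1 = 2 ≡ 0 (mod 2).
  s_3 = 1 + 0 + 1 + 1 = 3 ≡ 1 (mod 2).
s = (1, 0, 1)^T — this equals column 5 of H (binary 101), so error is at position 5.
Correct: flip bit 5 of r = 1101101 to get c = 1101001.


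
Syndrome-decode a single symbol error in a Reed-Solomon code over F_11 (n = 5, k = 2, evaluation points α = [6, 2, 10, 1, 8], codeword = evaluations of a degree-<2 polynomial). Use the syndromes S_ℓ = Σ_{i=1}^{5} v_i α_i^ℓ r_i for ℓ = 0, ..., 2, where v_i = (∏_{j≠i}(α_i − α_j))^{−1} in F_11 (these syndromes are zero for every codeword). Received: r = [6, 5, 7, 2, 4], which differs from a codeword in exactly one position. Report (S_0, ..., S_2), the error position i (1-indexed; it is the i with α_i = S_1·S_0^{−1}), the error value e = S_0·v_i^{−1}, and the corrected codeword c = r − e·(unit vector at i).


S = (10, 3, 2), error at position 5, error magnitude e = 3, c = [6, 5, 7, 2, 1].

Step 1: column multipliers v_i = (∏_{j≠i}(α_i − α_j))^{−1} mod 11.
  i = 1 (α = 6): (6−2)(6−10)(6−1)(6−8) = 4·(−4)·5·(−2) = 160 ≡ 6, so v_1 = 6^{−1} = 2 (mod 11).
  i = 2 (α = 2): (2−6)(2−10)(2−1)(2−8) = (−4)·(−8)·1·(−6) = −192 ≡ 6, so v_2 = 6^{−1} = 2 (mod 11).
  i = 3 (α = 10): (10−6)(10−2)(10−1)(10−8) = 4·8·9·2 = 576 ≡ 4, so v_3 = 4^{−1} = 3 (mod 11).
  i = 4 (α = 1): (1−6)(1−2)(1−10)(1−8) = (−5)·(−1)·(−9)·(−7) = 315 ≡ 7, so v_4 = 7^{−1} = 8 (mod 11).
  i = 5 (α = 8): (8−6)(8−2)(8−10)(8−1) = 2·6·(−2)·7 = −168 ≡ 8, so v_5 = 8^{−1} = 7 (mod 11).
  v = [2, 2, 3, 8, 7].
Step 2: syndromes of r = [6, 5, 7, 2, 4] (all sums mod 11).
  S_0 = Σ v_i r_i = 2·6 + 2·5 + 3·7 + 8·2 + 7·4 = 87 ≡ 10.
  S_1 = Σ v_i α_i r_i = 2·6·6 + 2·2·5 + 3·10·7 + 8·1·2 + 7·8·4 = 542 ≡ 3.
  α_i^2 mod 11 = [3, 4, 1, 1, 9].
  S_2 = Σ v_i α_i^2 r_i = 2·3·6 + 2·4·5 + 3·1·7 + 8·1·2 + 7·9·4 = 365 ≡ 2.
  S = (10, 3, 2) ≠ 0, so r is not a codeword (an error is present).
Step 3: locate the error. For a single error e at position i, S_ℓ = v_i·e·α_i^ℓ, so α_err = S_1/S_0.
  S_0^{−1} = 10^{−1} = 10 (mod 11), so α_err = 3·10 = 30 ≡ 8 = α_5. Error position i = 5.
  Consistency check: S_2/S_1 = 2·4 = 8 ≡ 8 = α_err ✓ (single-error assumption holds).
Step 4: error magnitude e = S_0/v_5 = S_0·∏_{j≠5}(α_5 − α_j) = 10·8 = 80 ≡ 3 (mod 11).
Step 5: correct position 5: c_5 = r_5 − e = 4 − 3 ≡ 1 (mod 11). Hence c = [6, 5, 7, 2, 1].
  Check: interpolating c through the α_i gives m(x) = 10 + 3·x (degree < 2) with m(α_i) = c_i for every i, so c is indeed a codeword.


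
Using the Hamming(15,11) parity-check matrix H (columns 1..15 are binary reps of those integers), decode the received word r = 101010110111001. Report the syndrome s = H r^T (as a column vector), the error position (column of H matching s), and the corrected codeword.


s = (1, 0, 1, 0)^T, error position = 10, corrected codeword c = 101010110011001

Compute s = H r^T mod 2 one row at a time:
  s_1 = 1 + 0 + 1 + 1 + 1 + 0 + 0 + 1 = 5 ≡ 1 (mod 2).
  s_2 = 0 + 1 + 0 + 1 + 1 + 0 + 0 + 1 = 4 ≡ 0 (mod 2).
  s_3 = 0 + 1 + 0 + 1 + 1 + 1 + 0 + 1 = 5 ≡ 1 (mod 2).
  s_4 = 1 + 1 + 1 + 1 + 0 + 1 + 0 + 1 = 6 ≡ 0 (mod 2).
s = (1, 0, 1, 0)^T — this equals column 10 of H (binary 1010), so error is at position 10.
Correct: flip bit 10 of r = 101010110111001 to get c = 101010110011001.


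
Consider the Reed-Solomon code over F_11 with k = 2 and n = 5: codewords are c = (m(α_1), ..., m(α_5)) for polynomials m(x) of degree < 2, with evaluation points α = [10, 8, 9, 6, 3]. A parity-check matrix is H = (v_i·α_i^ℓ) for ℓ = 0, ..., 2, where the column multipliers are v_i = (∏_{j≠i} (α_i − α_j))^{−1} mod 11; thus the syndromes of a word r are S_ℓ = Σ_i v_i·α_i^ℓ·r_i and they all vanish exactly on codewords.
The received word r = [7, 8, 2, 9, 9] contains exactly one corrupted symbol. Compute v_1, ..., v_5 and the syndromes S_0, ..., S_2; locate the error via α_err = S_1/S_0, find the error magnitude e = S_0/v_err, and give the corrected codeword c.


S = (5, 4, 1), error at position 5, error magnitude e = 4, c = [7, 8, 2, 9, 5].

Step 1: column multipliers v_i = (∏_{j≠i}(α_i − α_j))^{−1} mod 11.
  i = 1 (α = 10): (10−8)(10−9)(10−6)(10−3) = 2·1·4·7 = 56 ≡ 1, so v_1 = 1^{−1} = 1 (mod 11).
  i = 2 (α = 8): (8−10)(8−9)(8−6)(8−3) = (−2)·(−1)·2·5 = 20 ≡ 9, so v_2 = 9^{−1} = 5 (mod 11).
  i = 3 (α = 9): (9−10)(9−8)(9−6)(9−3) = (−1)·1·3·6 = −18 ≡ 4, so v_3 = 4^{−1} = 3 (mod 11).
  i = 4 (α = 6): (6−10)(6−8)(6−9)(6−3) = (−4)·(−2)·(−3)·3 = −72 ≡ 5, so v_4 = 5^{−1} = 9 (mod 11).
  i = 5 (α = 3): (3−10)(3−8)(3−9)(3−6) = (−7)·(−5)·(−6)·(−3) = 630 ≡ 3, so v_5 = 3^{−1} = 4 (mod 11).
  v = [1, 5, 3, 9, 4].
Step 2: syndromes of r = [7, 8, 2, 9, 9] (all sums mod 11).
  S_0 = Σ v_i r_i = 1·7 + 5·8 + 3·2 + 9·9 + 4·9 = 170 ≡ 5.
  S_1 = Σ v_i α_i r_i = 1·10·7 + 5·8·8 + 3·9·2 + 9·6·9 + 4·3·9 = 1038 ≡ 4.
  α_i^2 mod 11 = [1, 9, 4, 3, 9].
  S_2 = Σ v_i α_i^2 r_i = 1·1·7 + 5·9·8 + 3·4·2 + 9·3·9 + 4·9·9 = 958 ≡ 1.
  S = (5, 4, 1) ≠ 0, so r is not a codeword (an error is present).
Step 3: locate the error. For a single error e at position i, S_ℓ = v_i·e·α_i^ℓ, so α_err = S_1/S_0.
  S_0^{−1} = 5^{−1} = 9 (mod 11), so α_err = 4·9 = 36 ≡ 3 = α_5. Error position i = 5.
  Consistency check: S_2/S_1 = 1·3 = 3 ≡ 3 = α_err ✓ (single-error assumption holds).
Step 4: error magnitude e = S_0/v_5 = S_0·∏_{j≠5}(α_5 − α_j) = 5·3 = 15 ≡ 4 (mod 11).
Step 5: correct position 5: c_5 = r_5 − e = 9 − 4 ≡ 5 (mod 11). Hence c = [7, 8, 2, 9, 5].
  Check: interpolating c through the α_i gives m(x) = 1 + 5·x (degree < 2) with m(α_i) = c_i for every i, so c is indeed a codeword.


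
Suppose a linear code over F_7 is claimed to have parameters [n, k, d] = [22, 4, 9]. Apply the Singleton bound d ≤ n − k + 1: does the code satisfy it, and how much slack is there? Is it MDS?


Singleton RHS = n − k + 1 = 19, slack = 10, bound satisfied, not MDS.

Singleton bound: d ≤ n − k + 1.
Here n = 22, k = 4, so n − k + 1 = 19.
Given d = 9, check d ≤ 19: YES.
Slack = (n − k + 1) − d = 10.
The code is NOT MDS (slack = 10 > 0).
Description: the claimed parameters are [22, 4, 9]_7; such a code would be non-MDS.


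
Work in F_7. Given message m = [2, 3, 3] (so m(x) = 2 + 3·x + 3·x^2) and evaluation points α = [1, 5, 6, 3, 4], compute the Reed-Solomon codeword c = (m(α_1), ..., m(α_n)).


c = [1, 1, 2, 3, 6]

Message polynomial: m(x) = 2 + 3·x + 3·x^2 (mod 7).
For each evaluation point α_i, compute m(α_i) mod 7:
  α_1 = 1: Horner steps 3 → 6 → 1, so m(1) = 1.
  α_2 = 5: Horner steps 3 → 4 → 1, so m(5) = 1.
  α_3 = 6: Horner steps 3 → 0 → 2, so m(6) = 2.
  α_4 = 3: Horner steps 3 → 5 → 3, so m(3) = 3.
  α_5 = 4: Horner steps 3 → 1 → 6, so m(4) = 6.
Codeword c = [1, 1, 2, 3, 6] ∈ F_7^5.


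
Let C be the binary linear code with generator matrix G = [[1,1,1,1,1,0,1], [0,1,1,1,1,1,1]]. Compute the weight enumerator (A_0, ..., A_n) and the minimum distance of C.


Weight distribution: A_0 = 1, A_2 = 1, A_6 = 2. Minimum distance d = 2.

Enumerate all 2^2 = 4 messages m ∈ F_2^2.
For each, compute codeword c = mG in F_2^7, then tally its weight.
  m = 00 → c = 0000000, weight = 0.
  m = 10 → c = 1111101, weight = 6.
  m = 01 → c = 0111111, weight = 6.
  m = 11 → c = 1000010, weight = 2.
Tally weights:
  weight 0: 1 codewords.
  weight 2: 1 codewords.
  weight 6: 2 codewords.
Minimum distance d = smallest w > 0 with A_w > 0 = 2.
Sanity: Σ A_w = 4 = 2^2 = 4 ✓.


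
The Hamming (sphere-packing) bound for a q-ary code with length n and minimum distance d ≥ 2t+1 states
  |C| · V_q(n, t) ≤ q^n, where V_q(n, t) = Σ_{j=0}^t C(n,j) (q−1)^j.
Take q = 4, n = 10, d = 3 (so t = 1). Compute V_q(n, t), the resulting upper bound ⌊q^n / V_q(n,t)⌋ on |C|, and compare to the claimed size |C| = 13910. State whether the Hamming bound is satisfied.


V_q(n, t) = 31, q^n = 1048576, Hamming bound = 33825, |C| = 13910 ≤ bound (satisfied).

Step 1: Compute V_q(n, t) = Σ_{j=0}^1 C(n, j) (q−1)^j.
  j = 0: C(10,0)·(3)^0 = 1·1 = 1.
  j = 1: C(10,1)·(3)^1 = 10·3 = 30.
  V_q(n, t) = 1 + 30 = 31.
Step 2: q^n = 4^10 = 1048576.
Step 3: Hamming bound ⌊q^n / V_q(n,t)⌋ = ⌊1048576/31⌋ = 33825.
Step 4: Compare |C| = 13910 to 33825: satisfied.
The claimed |C| lies below the Hamming bound.


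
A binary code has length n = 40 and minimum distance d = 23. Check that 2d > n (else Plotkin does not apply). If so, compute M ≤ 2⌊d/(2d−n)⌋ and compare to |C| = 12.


Plotkin bound M ≤ 6; given |C| = 12 > bound (violated).

Check applicability: 2d = 46, n = 40.
2d − n = 6 > 0, so Plotkin applies.
Compute d/(2d−n) = 23/6 ≈ 3.8333.
⌊d/(2d−n)⌋ = 3.
Plotkin bound: M ≤ 2·3 = 6.
Given |C| = 12, check: VIOLATED.
This |C| is above the Plotkin bound, so no binary code with n = 40, d = 23 and 12 codewords exists.


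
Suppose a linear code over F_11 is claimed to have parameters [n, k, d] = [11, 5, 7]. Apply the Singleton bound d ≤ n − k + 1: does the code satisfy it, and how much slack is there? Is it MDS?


Singleton RHS = n − k + 1 = 7, slack = 0, bound satisfied, MDS.

Singleton bound: d ≤ n − k + 1.
Here n = 11, k = 5, so n − k + 1 = 7.
Given d = 7, check d ≤ 7: YES.
Slack = (n − k + 1) − d = 0.
The code is MDS (slack = 0).
Description: the claimed parameters are [11, 5, 7]_11; such a code would be MDS (meets Singleton bound).


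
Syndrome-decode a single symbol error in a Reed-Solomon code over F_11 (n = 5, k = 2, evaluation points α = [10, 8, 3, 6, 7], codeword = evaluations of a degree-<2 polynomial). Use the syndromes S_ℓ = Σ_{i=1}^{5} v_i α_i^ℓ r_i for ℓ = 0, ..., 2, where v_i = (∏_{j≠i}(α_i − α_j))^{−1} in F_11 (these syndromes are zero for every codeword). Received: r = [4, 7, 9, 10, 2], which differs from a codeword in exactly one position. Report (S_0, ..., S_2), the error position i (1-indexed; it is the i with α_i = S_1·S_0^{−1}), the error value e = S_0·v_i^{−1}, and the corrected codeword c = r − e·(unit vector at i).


S = (10, 4, 6), error at position 5, error magnitude e = 10, c = [4, 7, 9, 10, 3].

Step 1: column multipliers v_i = (∏_{j≠i}(α_i − α_j))^{−1} mod 11.
  i = 1 (α = 10): (10−8)(10−3)(10−6)(10−7) = 2·7·4·3 = 168 ≡ 3, so v_1 = 3^{−1} = 4 (mod 11).
  i = 2 (α = 8): (8−10)(8−3)(8−6)(8−7) = (−2)·5·2·1 = −20 ≡ 2, so v_2 = 2^{−1} = 6 (mod 11).
  i = 3 (α = 3): (3−10)(3−8)(3−6)(3−7) = (−7)·(−5)·(−3)·(−4) = 420 ≡ 2, so v_3 = 2^{−1} = 6 (mod 11).
  i = 4 (α = 6): (6−10)(6−8)(6−3)(6−7) = (−4)·(−2)·3·(−1) = −24 ≡ 9, so v_4 = 9^{−1} = 5 (mod 11).
  i = 5 (α = 7): (7−10)(7−8)(7−3)(7−6) = (−3)·(−1)·4·1 = 12 ≡ 1, so v_5 = 1^{−1} = 1 (mod 11).
  v = [4, 6, 6, 5, 1].
Step 2: syndromes of r = [4, 7, 9, 10, 2] (all sums mod 11).
  S_0 = Σ v_i r_i = 4·4 + 6·7 + 6·9 + 5·10 + 1·2 = 164 ≡ 10.
  S_1 = Σ v_i α_i r_i = 4·10·4 + 6·8·7 + 6·3·9 + 5·6·10 + 1·7·2 = 972 ≡ 4.
  α_i^2 mod 11 = [1, 9, 9, 3, 5].
  S_2 = Σ v_i α_i^2 r_i = 4·1·4 + 6·9·7 + 6·9·9 + 5·3·10 + 1·5·2 = 1040 ≡ 6.
  S = (10, 4, 6) ≠ 0, so r is not a codeword (an error is present).
Step 3: locate the error. For a single error e at position i, S_ℓ = v_i·e·α_i^ℓ, so α_err = S_1/S_0.
  S_0^{−1} = 10^{−1} = 10 (mod 11), so α_err = 4·10 = 40 ≡ 7 = α_5. Error position i = 5.
  Consistency check: S_2/S_1 = 6·3 = 18 ≡ 7 = α_err ✓ (single-error assumption holds).
Step 4: error magnitude e = S_0/v_5 = S_0·∏_{j≠5}(α_5 − α_j) = 10·1 = 10 ≡ 10 (mod 11).
Step 5: correct position 5: c_5 = r_5 − e = 2 − 10 ≡ 3 (mod 11). Hence c = [4, 7, 9, 10, 3].
  Check: interpolating c through the α_i gives m(x) = 8 + 4·x (degree < 2) with m(α_i) = c_i for every i, so c is indeed a codeword.


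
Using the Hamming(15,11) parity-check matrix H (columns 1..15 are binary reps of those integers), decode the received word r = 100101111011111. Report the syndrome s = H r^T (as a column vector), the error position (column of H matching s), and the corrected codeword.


s = (1, 1, 1, 0)^T, error position = 14, corrected codeword c = 100101111011101

Compute s = H r^T mod 2 one row at a time:
  s_1 = 1 + 1 + 0 + 1 + 1 + 1 + 1 + 1 = 7 ≡ 1 (mod 2).
  s_2 = 1 + 0 + 1 + 1 + 1 + 1 + 1 + 1 = 7 ≡ 1 (mod 2).
  s_3 = 0 + 0 + 1 + 1 + 0 + 1 + 1 + 1 = 5 ≡ 1 (mod 2).
  s_4 = 1 + 0 + 0 + 1 + 1 + 1 + 1 + 1 = 6 ≡ 0 (mod 2).
s = (1, 1, 1, 0)^T — this equals column 14 of H (binary 1110), so error is at position 14.
Correct: flip bit 14 of r = 100101111011111 to get c = 100101111011101.


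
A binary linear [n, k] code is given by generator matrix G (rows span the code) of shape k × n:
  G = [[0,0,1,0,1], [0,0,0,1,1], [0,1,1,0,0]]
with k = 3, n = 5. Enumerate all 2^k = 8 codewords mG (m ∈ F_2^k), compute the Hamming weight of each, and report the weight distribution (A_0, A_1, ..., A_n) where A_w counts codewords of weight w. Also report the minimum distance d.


Weight distribution: A_0 = 1, A_2 = 6, A_4 = 1. Minimum distance d = 2.

Enumerate all 2^3 = 8 messages m ∈ F_2^3.
For each, compute codeword c = mG in F_2^5, then tally its weight.
  m = 000 → c = 00000, weight = 0.
  m = 100 → c = 00101, weight = 2.
  m = 010 → c = 00011, weight = 2.
  m = 110 → c = 00110, weight = 2.
  m = 001 → c = 01100, weight = 2.
  m = 101 → c = 01001, weight = 2.
  m = 011 → c = 01111, weight = 4.
  m = 111 → c = 01010, weight = 2.
Tally weights:
  weight 0: 1 codewords.
  weight 2: 6 codewords.
  weight 4: 1 codewords.
Minimum distance d = smallest w > 0 with A_w > 0 = 2.
Sanity: Σ A_w = 8 = 2^3 = 8 ✓.


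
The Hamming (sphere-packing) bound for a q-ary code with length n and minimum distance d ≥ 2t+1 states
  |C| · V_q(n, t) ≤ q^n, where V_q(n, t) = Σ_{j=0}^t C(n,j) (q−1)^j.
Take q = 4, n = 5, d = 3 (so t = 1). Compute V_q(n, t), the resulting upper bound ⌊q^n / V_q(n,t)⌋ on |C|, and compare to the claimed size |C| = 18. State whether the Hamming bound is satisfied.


V_q(n, t) = 16, q^n = 1024, Hamming bound = 64, |C| = 18 ≤ bound (satisfied).

Step 1: Compute V_q(n, t) = Σ_{j=0}^1 C(n, j) (q−1)^j.
  j = 0: C(5,0)·(3)^0 = 1·1 = 1.
  j = 1: C(5,1)·(3)^1 = 5·3 = 15.
  V_q(n, t) = 1 + 15 = 16.
Step 2: q^n = 4^5 = 1024.
Step 3: Hamming bound ⌊q^n / V_q(n,t)⌋ = ⌊1024/16⌋ = 64.
Step 4: Compare |C| = 18 to 64: satisfied.
The claimed |C| lies below the Hamming bound.


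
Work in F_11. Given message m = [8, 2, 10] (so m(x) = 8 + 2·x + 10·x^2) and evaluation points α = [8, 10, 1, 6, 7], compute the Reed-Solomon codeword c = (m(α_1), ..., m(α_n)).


c = [4, 5, 9, 6, 6]

Message polynomial: m(x) = 8 + 2·x + 10·x^2 (mod 11).
For each evaluation point α_i, compute m(α_i) mod 11:
  α_1 = 8: Horner steps 10 → 5 → 4, so m(8) = 4.
  α_2 = 10: Horner steps 10 → 3 → 5, so m(10) = 5.
  α_3 = 1: Horner steps 10 → 1 → 9, so m(1) = 9.
  α_4 = 6: Horner steps 10 → 7 → 6, so m(6) = 6.
  α_5 = 7: Horner steps 10 → 6 → 6, so m(7) = 6.
Codeword c = [4, 5, 9, 6, 6] ∈ F_11^5.


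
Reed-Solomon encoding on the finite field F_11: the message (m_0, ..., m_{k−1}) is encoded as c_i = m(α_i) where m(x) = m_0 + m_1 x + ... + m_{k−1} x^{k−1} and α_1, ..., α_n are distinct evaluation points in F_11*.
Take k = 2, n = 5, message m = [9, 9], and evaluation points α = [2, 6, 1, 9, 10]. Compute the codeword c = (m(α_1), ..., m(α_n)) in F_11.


c = [5, 8, 7, 2, 0]

Message polynomial: m(x) = 9 + 9·x (mod 11).
For each evaluation point α_i, compute m(α_i) mod 11:
  α_1 = 2: Horner steps 9 → 5, so m(2) = 5.
  α_2 = 6: Horner steps 9 → 8, so m(6) = 8.
  α_3 = 1: Horner steps 9 → 7, so m(1) = 7.
  α_4 = 9: Horner steps 9 → 2, so m(9) = 2.
  α_5 = 10: Horner steps 9 → 0, so m(10) = 0.
Codeword c = [5, 8, 7, 2, 0] ∈ F_11^5.


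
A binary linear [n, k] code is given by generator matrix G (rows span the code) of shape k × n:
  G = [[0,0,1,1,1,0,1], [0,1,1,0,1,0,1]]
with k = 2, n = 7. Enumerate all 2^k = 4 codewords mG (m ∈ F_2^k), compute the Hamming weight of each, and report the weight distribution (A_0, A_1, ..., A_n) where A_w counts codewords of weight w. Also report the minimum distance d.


Weight distribution: A_0 = 1, A_2 = 1, A_4 = 2. Minimum distance d = 2.

Enumerate all 2^2 = 4 messages m ∈ F_2^2.
For each, compute codeword c = mG in F_2^7, then tally its weight.
  m = 00 → c = 0000000, weight = 0.
  m = 10 → c = 0011101, weight = 4.
  m = 01 → c = 0110101, weight = 4.
  m = 11 → c = 0101000, weight = 2.
Tally weights:
  weight 0: 1 codewords.
  weight 2: 1 codewords.
  weight 4: 2 codewords.
Minimum distance d = smallest w > 0 with A_w > 0 = 2.
Sanity: Σ A_w = 4 = 2^2 = 4 ✓.


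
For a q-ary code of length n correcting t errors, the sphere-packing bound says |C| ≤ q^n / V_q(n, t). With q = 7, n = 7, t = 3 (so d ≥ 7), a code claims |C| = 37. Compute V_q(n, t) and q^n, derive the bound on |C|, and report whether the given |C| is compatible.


V_q(n, t) = 8359, q^n = 823543, Hamming bound = 98, |C| = 37 ≤ bound (satisfied).

Step 1: Compute V_q(n, t) = Σ_{j=0}^3 C(n, j) (q−1)^j.
  j = 0: C(7,0)·(6)^0 = 1·1 = 1.
  j = 1: C(7,1)·(6)^1 = 7·6 = 42.
  j = 2: C(7,2)·(6)^2 = 21·36 = 756.
  j = 3: C(7,3)·(6)^3 = 35·216 = 7560.
  V_q(n, t) = 1 + 42 + 756 + 7560 = 8359.
Step 2: q^n = 7^7 = 823543.
Step 3: Hamming bound ⌊q^n / V_q(n,t)⌋ = ⌊823543/8359⌋ = 98.
Step 4: Compare |C| = 37 to 98: satisfied.
The claimed |C| lies below the Hamming bound.
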